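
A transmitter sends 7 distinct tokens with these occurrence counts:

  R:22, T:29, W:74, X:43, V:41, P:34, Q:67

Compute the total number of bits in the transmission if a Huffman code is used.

840

Greedily combine the two least-frequent nodes:
R(22) + T(29) → 51
P(34) + V(41) → 75
X(43) + 51 → 94
Q(67) + W(74) → 141
75 + 94 → 169
141 + 169 → 310
The encoded length is the sum of every internal node's weight: 51 + 75 + 94 + 141 + 169 + 310 = 840 bits.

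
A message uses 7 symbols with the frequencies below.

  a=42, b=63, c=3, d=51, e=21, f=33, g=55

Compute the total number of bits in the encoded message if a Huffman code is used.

Build the Huffman tree bottom-up:
combine c(3), e(21) → 24
combine 24, f(33) → 57
combine a(42), d(51) → 93
combine g(55), 57 → 112
combine b(63), 93 → 156
combine 112, 156 → 268
The encoded length is the sum of every internal node's weight: 24 + 57 + 93 + 112 + 156 + 268 = 710 bits.

710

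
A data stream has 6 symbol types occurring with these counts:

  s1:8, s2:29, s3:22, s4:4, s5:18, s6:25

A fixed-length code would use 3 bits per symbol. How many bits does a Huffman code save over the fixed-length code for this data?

64

Fixed-length: 3 bits × 106 symbols = 318 bits.
Huffman merges:
combine s4(4), s1(8) → 12
combine 12, s5(18) → 30
combine s3(22), s6(25) → 47
combine s2(29), 30 → 59
combine 47, 59 → 106
Huffman total = 12 + 30 + 47 + 59 + 106 = 254 bits.
Saving = 318 − 254 = 64 bits.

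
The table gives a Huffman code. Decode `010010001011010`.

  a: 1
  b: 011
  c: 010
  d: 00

ccdabc

Read left to right; each codeword is recognised as soon as it completes (prefix code):
  010→c | 010→c | 00→d | 1→a | 011→b | 010→c
Decoded message: ccdabc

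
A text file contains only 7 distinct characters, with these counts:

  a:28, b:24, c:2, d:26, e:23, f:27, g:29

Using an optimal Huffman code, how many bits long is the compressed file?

445

Merge the two smallest weights repeatedly:
combine c(2), e(23) → 25
combine b(24), 25 → 49
combine d(26), f(27) → 53
combine a(28), g(29) → 57
combine 49, 53 → 102
combine 57, 102 → 159
Total encoded bits = sum of merged weights = 25 + 49 + 53 + 57 + 102 + 159 = 445.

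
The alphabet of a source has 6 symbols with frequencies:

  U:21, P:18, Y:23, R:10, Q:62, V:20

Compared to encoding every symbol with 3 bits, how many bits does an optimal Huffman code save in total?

96

Fixed-length: 3 bits × 154 symbols = 462 bits.
Huffman merges:
merge R(10) and P(18): 28
merge V(20) and U(21): 41
merge Y(23) and 28: 51
merge 41 and 51: 92
merge Q(62) and 92: 154
Huffman total = 28 + 41 + 51 + 92 + 154 = 366 bits.
Saving = 462 − 366 = 96 bits.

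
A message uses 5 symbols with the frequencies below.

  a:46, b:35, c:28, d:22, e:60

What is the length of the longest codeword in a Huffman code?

Merge the two lowest-weight nodes at each step:
combine d(22), c(28) → 50
combine b(35), a(46) → 81
combine 50, e(60) → 110
combine 81, 110 → 191
Maximum depth reached is 3.

3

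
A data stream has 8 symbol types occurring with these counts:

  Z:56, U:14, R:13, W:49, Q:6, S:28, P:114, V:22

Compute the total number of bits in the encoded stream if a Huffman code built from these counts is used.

Merge the two smallest weights repeatedly:
combine Q(6), R(13) → 19
combine U(14), 19 → 33
combine V(22), S(28) → 50
combine 33, W(49) → 82
combine 50, Z(56) → 106
combine 82, 106 → 188
combine P(114), 188 → 302
Each symbol's bit-cost is frequency × depth; summing gives 780 bits (equivalently 19 + 33 + 50 + 82 + 106 + 188 + 302).

780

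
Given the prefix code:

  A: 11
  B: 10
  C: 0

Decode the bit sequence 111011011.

Read left to right; each codeword is recognised as soon as it completes (prefix code):
  11→A | 10→B | 11→A | 0→C | 11→A
Decoded message: ABACA

ABACA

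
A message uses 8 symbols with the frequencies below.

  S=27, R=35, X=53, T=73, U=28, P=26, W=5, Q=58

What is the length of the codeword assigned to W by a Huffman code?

Huffman merges, smallest pair first:
W(5) + P(26) → 31
S(27) + U(28) → 55
31 + R(35) → 66
X(53) + 55 → 108
Q(58) + 66 → 124
T(73) + 108 → 181
124 + 181 → 305
The subtree containing W is merged 4 times, so code length = 4.

4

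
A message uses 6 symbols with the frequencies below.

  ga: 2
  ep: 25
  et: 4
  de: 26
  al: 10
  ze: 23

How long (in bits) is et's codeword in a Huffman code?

Build the tree from the bottom:
ga(2) + et(4) → 6
6 + al(10) → 16
16 + ze(23) → 39
ep(25) + de(26) → 51
39 + 51 → 90
et's leaf is at depth 4, giving a 4-bit codeword.

4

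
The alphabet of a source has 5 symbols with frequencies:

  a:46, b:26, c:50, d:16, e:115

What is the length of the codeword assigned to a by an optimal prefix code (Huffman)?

3

Huffman merges, smallest pair first:
d(16) + b(26) → 42
42 + a(46) → 88
c(50) + 88 → 138
e(115) + 138 → 253
a sits 3 levels below the root, so its codeword is 3 bits.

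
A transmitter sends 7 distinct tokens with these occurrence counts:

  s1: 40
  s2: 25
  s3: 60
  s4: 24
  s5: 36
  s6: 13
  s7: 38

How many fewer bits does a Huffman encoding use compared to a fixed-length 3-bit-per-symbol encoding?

63

Fixed-length: 3 bits × 236 symbols = 708 bits.
Huffman merges:
combine s6(13), s4(24) → 37
combine s2(25), s5(36) → 61
combine 37, s7(38) → 75
combine s1(40), s3(60) → 100
combine 61, 75 → 136
combine 100, 136 → 236
Huffman total = 37 + 61 + 75 + 100 + 136 + 236 = 645 bits.
Saving = 708 − 645 = 63 bits.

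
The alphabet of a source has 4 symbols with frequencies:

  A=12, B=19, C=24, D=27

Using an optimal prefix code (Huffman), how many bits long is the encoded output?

Build the Huffman tree bottom-up:
merge A(12) and B(19): 31
merge C(24) and D(27): 51
merge 31 and 51: 82
Total encoded bits = sum of merged weights = 31 + 51 + 82 = 164.

164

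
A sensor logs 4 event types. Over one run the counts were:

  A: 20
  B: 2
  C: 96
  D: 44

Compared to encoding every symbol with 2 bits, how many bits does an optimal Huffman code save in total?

74

Fixed-length: 2 bits × 162 symbols = 324 bits.
Huffman merges:
combine B(2), A(20) → 22
combine 22, D(44) → 66
combine 66, C(96) → 162
Huffman total = 22 + 66 + 162 = 250 bits.
Saving = 324 − 250 = 74 bits.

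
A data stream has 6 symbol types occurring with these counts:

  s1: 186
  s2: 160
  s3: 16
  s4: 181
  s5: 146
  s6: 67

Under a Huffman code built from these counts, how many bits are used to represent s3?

Build the tree from the bottom:
combine s3(16), s6(67) → 83
combine 83, s5(146) → 229
combine s2(160), s4(181) → 341
combine s1(186), 229 → 415
combine 341, 415 → 756
s3's leaf is at depth 4, giving a 4-bit codeword.

4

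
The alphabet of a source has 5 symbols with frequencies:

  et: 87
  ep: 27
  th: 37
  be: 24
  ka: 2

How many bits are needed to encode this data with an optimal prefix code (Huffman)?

346

Greedily combine the two least-frequent nodes:
merge ka(2) and be(24): 26
merge 26 and ep(27): 53
merge th(37) and 53: 90
merge et(87) and 90: 177
Total encoded bits = sum of merged weights = 26 + 53 + 90 + 177 = 346.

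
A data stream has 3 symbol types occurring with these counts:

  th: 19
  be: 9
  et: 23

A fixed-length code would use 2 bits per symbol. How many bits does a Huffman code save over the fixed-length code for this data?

Fixed-length: 2 bits × 51 symbols = 102 bits.
Huffman merges:
merge be(9) and th(19): 28
merge et(23) and 28: 51
Huffman total = 28 + 51 = 79 bits.
Saving = 102 − 79 = 23 bits.

23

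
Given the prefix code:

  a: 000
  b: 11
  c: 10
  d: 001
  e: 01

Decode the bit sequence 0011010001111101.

Read left to right; each codeword is recognised as soon as it completes (prefix code):
  001→d | 10→c | 10→c | 001→d | 11→b | 11→b | 01→e
Decoded message: dccdbbe

dccdbbe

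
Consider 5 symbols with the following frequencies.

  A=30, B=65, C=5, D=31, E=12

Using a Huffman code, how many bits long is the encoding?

Build the Huffman tree bottom-up:
combine C(5), E(12) → 17
combine 17, A(30) → 47
combine D(31), 47 → 78
combine B(65), 78 → 143
The encoded length is the sum of every internal node's weight: 17 + 47 + 78 + 143 = 285 bits.

285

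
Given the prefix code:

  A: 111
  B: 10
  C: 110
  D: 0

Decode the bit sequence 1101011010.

CBCB

Read left to right; each codeword is recognised as soon as it completes (prefix code):
  110→C | 10→B | 110→C | 10→B
Decoded message: CBCB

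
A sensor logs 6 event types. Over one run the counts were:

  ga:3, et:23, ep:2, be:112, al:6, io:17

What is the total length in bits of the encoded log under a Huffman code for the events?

Greedily combine the two least-frequent nodes:
ep(2) + ga(3) → 5
5 + al(6) → 11
11 + io(17) → 28
et(23) + 28 → 51
51 + be(112) → 163
The encoded length is the sum of every internal node's weight: 5 + 11 + 28 + 51 + 163 = 258 bits.

258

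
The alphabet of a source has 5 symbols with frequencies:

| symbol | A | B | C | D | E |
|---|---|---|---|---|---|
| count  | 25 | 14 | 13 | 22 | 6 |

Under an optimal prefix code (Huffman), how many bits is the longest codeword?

Merge the two lowest-weight nodes at each step:
combine E(6), C(13) → 19
combine B(14), 19 → 33
combine D(22), A(25) → 47
combine 33, 47 → 80
Maximum depth reached is 3.

3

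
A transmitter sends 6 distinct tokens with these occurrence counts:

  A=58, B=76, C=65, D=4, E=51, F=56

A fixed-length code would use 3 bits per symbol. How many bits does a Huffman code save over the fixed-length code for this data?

144

Fixed-length: 3 bits × 310 symbols = 930 bits.
Huffman merges:
D(4) + E(51) → 55
55 + F(56) → 111
A(58) + C(65) → 123
B(76) + 111 → 187
123 + 187 → 310
Huffman total = 55 + 111 + 123 + 187 + 310 = 786 bits.
Saving = 930 − 786 = 144 bits.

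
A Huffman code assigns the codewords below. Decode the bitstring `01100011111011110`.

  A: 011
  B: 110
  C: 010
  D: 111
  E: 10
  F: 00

AFADAB

Read left to right; each codeword is recognised as soon as it completes (prefix code):
  011→A | 00→F | 011→A | 111→D | 011→A | 110→B
Decoded message: AFADAB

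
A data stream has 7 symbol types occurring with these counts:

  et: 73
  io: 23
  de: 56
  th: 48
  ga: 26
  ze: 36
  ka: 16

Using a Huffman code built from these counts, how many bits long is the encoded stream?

744

Greedily combine the two least-frequent nodes:
ka(16) + io(23) → 39
ga(26) + ze(36) → 62
39 + th(48) → 87
de(56) + 62 → 118
et(73) + 87 → 160
118 + 160 → 278
Each symbol's bit-cost is frequency × depth; summing gives 744 bits (equivalently 39 + 62 + 87 + 118 + 160 + 278).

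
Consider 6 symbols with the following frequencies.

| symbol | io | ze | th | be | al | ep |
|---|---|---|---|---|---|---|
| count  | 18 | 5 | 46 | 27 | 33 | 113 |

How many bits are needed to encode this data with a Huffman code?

523

Greedily combine the two least-frequent nodes:
ze(5) + io(18) → 23
23 + be(27) → 50
al(33) + th(46) → 79
50 + 79 → 129
ep(113) + 129 → 242
Total encoded bits = sum of merged weights = 23 + 50 + 79 + 129 + 242 = 523.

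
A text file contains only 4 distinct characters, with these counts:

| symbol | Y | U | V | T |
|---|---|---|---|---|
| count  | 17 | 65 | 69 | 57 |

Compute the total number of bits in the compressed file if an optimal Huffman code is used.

Build the Huffman tree bottom-up:
Y(17) + T(57) → 74
U(65) + V(69) → 134
74 + 134 → 208
Each symbol's bit-cost is frequency × depth; summing gives 416 bits (equivalently 74 + 134 + 208).

416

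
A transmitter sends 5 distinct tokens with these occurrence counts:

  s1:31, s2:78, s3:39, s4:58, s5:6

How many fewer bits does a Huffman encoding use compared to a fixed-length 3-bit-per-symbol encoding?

177

Fixed-length: 3 bits × 212 symbols = 636 bits.
Huffman merges:
s5(6) + s1(31) → 37
37 + s3(39) → 76
s4(58) + 76 → 134
s2(78) + 134 → 212
Huffman total = 37 + 76 + 134 + 212 = 459 bits.
Saving = 636 − 459 = 177 bits.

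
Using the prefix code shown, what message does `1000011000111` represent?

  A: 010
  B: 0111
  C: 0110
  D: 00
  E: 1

EDDEEDB

Read left to right; each codeword is recognised as soon as it completes (prefix code):
  1→E | 00→D | 00→D | 1→E | 1→E | 00→D | 0111→B
Decoded message: EDDEEDB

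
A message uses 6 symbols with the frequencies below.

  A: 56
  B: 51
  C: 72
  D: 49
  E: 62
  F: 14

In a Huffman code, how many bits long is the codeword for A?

Repeatedly merge the two smallest:
merge F(14) and D(49): 63
merge B(51) and A(56): 107
merge E(62) and 63: 125
merge C(72) and 107: 179
merge 125 and 179: 304
A sits 3 levels below the root, so its codeword is 3 bits.

3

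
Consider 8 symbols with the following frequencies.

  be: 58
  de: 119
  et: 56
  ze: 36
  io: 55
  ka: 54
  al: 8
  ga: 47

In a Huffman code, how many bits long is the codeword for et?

Build the tree from the bottom:
combine al(8), ze(36) → 44
combine 44, ga(47) → 91
combine ka(54), io(55) → 109
combine et(56), be(58) → 114
combine 91, 109 → 200
combine 114, de(119) → 233
combine 200, 233 → 433
et's leaf is at depth 3, giving a 3-bit codeword.

3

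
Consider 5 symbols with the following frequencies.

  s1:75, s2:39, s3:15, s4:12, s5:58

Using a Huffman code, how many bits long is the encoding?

416

Greedily combine the two least-frequent nodes:
merge s4(12) and s3(15): 27
merge 27 and s2(39): 66
merge s5(58) and 66: 124
merge s1(75) and 124: 199
Total encoded bits = sum of merged weights = 27 + 66 + 124 + 199 = 416.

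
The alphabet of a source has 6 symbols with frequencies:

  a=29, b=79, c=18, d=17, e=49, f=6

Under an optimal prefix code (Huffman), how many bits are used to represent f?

Build the tree from the bottom:
f(6) + d(17) → 23
c(18) + 23 → 41
a(29) + 41 → 70
e(49) + 70 → 119
b(79) + 119 → 198
The subtree containing f is merged 5 times, so code length = 5.

5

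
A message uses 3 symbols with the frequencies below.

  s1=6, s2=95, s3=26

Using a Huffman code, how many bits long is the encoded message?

159

Merge the two smallest weights repeatedly:
combine s1(6), s3(26) → 32
combine 32, s2(95) → 127
Each symbol's bit-cost is frequency × depth; summing gives 159 bits (equivalently 32 + 127).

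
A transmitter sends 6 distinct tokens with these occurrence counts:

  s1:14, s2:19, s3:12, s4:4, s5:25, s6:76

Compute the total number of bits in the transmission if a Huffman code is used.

Greedily combine the two least-frequent nodes:
merge s4(4) and s3(12): 16
merge s1(14) and 16: 30
merge s2(19) and s5(25): 44
merge 30 and 44: 74
merge 74 and s6(76): 150
Each symbol's bit-cost is frequency × depth; summing gives 314 bits (equivalently 16 + 30 + 44 + 74 + 150).

314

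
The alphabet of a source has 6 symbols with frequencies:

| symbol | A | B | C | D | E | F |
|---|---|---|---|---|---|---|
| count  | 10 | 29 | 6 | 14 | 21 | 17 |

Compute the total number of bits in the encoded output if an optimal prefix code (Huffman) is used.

Build the Huffman tree bottom-up:
combine C(6), A(10) → 16
combine D(14), 16 → 30
combine F(17), E(21) → 38
combine B(29), 30 → 59
combine 38, 59 → 97
The encoded length is the sum of every internal node's weight: 16 + 30 + 38 + 59 + 97 = 240 bits.

240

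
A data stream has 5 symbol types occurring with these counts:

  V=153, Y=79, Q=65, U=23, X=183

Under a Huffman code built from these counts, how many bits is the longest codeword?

Merge the two lowest-weight nodes at each step:
combine U(23), Q(65) → 88
combine Y(79), 88 → 167
combine V(153), 167 → 320
combine X(183), 320 → 503
The rarest symbols sit at the bottom; the longest codeword is 4 bits.

4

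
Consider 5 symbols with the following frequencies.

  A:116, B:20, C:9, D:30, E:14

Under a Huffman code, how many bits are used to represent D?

Huffman merges, smallest pair first:
merge C(9) and E(14): 23
merge B(20) and 23: 43
merge D(30) and 43: 73
merge 73 and A(116): 189
D sits 2 levels below the root, so its codeword is 2 bits.

2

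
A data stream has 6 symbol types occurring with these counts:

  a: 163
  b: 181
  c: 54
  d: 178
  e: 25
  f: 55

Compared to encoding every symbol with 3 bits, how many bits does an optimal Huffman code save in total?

Fixed-length: 3 bits × 656 symbols = 1968 bits.
Huffman merges:
e(25) + c(54) → 79
f(55) + 79 → 134
134 + a(163) → 297
d(178) + b(181) → 359
297 + 359 → 656
Huffman total = 79 + 134 + 297 + 359 + 656 = 1525 bits.
Saving = 1968 − 1525 = 443 bits.

443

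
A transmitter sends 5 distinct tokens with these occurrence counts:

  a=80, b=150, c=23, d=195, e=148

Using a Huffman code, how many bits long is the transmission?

Build the Huffman tree bottom-up:
c(23) + a(80) → 103
103 + e(148) → 251
b(150) + d(195) → 345
251 + 345 → 596
The encoded length is the sum of every internal node's weight: 103 + 251 + 345 + 596 = 1295 bits.

1295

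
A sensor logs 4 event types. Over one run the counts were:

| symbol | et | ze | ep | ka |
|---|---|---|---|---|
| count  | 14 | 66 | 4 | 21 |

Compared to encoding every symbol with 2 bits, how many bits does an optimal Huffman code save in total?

Fixed-length: 2 bits × 105 symbols = 210 bits.
Huffman merges:
combine ep(4), et(14) → 18
combine 18, ka(21) → 39
combine 39, ze(66) → 105
Huffman total = 18 + 39 + 105 = 162 bits.
Saving = 210 − 162 = 48 bits.

48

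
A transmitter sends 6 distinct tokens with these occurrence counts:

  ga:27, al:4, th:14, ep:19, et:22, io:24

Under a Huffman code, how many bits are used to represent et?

2

Build the tree from the bottom:
merge al(4) and th(14): 18
merge 18 and ep(19): 37
merge et(22) and io(24): 46
merge ga(27) and 37: 64
merge 46 and 64: 110
et sits 2 levels below the root, so its codeword is 2 bits.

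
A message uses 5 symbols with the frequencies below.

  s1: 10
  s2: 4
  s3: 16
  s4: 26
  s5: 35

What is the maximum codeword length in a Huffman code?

4

Merge the two lowest-weight nodes at each step:
combine s2(4), s1(10) → 14
combine 14, s3(16) → 30
combine s4(26), 30 → 56
combine s5(35), 56 → 91
Maximum depth reached is 4.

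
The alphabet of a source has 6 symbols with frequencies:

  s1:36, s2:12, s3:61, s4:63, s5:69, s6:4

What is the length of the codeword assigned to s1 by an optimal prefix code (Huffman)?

Repeatedly merge the two smallest:
merge s6(4) and s2(12): 16
merge 16 and s1(36): 52
merge 52 and s3(61): 113
merge s4(63) and s5(69): 132
merge 113 and 132: 245
s1 sits 3 levels below the root, so its codeword is 3 bits.

3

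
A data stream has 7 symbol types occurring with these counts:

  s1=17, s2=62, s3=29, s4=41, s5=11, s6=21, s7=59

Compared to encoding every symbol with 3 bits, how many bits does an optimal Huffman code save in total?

93

Fixed-length: 3 bits × 240 symbols = 720 bits.
Huffman merges:
merge s5(11) and s1(17): 28
merge s6(21) and 28: 49
merge s3(29) and s4(41): 70
merge 49 and s7(59): 108
merge s2(62) and 70: 132
merge 108 and 132: 240
Huffman total = 28 + 49 + 70 + 108 + 132 + 240 = 627 bits.
Saving = 720 − 627 = 93 bits.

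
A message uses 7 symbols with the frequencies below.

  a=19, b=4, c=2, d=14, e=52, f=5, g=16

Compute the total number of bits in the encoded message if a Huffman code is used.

249

Greedily combine the two least-frequent nodes:
c(2) + b(4) → 6
f(5) + 6 → 11
11 + d(14) → 25
g(16) + a(19) → 35
25 + 35 → 60
e(52) + 60 → 112
Total encoded bits = sum of merged weights = 6 + 11 + 25 + 35 + 60 + 112 = 249.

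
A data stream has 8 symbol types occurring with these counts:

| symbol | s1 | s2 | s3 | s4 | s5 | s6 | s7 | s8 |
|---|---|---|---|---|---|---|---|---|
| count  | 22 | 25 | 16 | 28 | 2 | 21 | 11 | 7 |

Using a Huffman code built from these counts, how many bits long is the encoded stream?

372

Merge the two smallest weights repeatedly:
s5(2) + s8(7) → 9
9 + s7(11) → 20
s3(16) + 20 → 36
s6(21) + s1(22) → 43
s2(25) + s4(28) → 53
36 + 43 → 79
53 + 79 → 132
Total encoded bits = sum of merged weights = 9 + 20 + 36 + 43 + 53 + 79 + 132 = 372.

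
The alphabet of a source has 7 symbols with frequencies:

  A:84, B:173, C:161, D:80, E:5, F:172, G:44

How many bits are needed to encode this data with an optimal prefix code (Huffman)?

Greedily combine the two least-frequent nodes:
combine E(5), G(44) → 49
combine 49, D(80) → 129
combine A(84), 129 → 213
combine C(161), F(172) → 333
combine B(173), 213 → 386
combine 333, 386 → 719
The encoded length is the sum of every internal node's weight: 49 + 129 + 213 + 333 + 386 + 719 = 1829 bits.

1829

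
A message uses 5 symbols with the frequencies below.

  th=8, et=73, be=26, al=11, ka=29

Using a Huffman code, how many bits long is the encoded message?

285

Build the Huffman tree bottom-up:
combine th(8), al(11) → 19
combine 19, be(26) → 45
combine ka(29), 45 → 74
combine et(73), 74 → 147
Total encoded bits = sum of merged weights = 19 + 45 + 74 + 147 = 285.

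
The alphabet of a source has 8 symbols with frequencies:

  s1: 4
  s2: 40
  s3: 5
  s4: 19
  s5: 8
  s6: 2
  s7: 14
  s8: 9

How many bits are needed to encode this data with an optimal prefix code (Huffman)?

257

Build the Huffman tree bottom-up:
s6(2) + s1(4) → 6
s3(5) + 6 → 11
s5(8) + s8(9) → 17
11 + s7(14) → 25
17 + s4(19) → 36
25 + 36 → 61
s2(40) + 61 → 101
Each symbol's bit-cost is frequency × depth; summing gives 257 bits (equivalently 6 + 11 + 17 + 25 + 36 + 61 + 101).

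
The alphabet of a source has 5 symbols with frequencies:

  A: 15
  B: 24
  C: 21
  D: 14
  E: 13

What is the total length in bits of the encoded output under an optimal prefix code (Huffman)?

201

Build the Huffman tree bottom-up:
E(13) + D(14) → 27
A(15) + C(21) → 36
B(24) + 27 → 51
36 + 51 → 87
The encoded length is the sum of every internal node's weight: 27 + 36 + 51 + 87 = 201 bits.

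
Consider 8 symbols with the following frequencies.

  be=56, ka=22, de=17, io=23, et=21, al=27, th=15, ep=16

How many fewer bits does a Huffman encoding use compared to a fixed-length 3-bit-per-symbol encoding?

Fixed-length: 3 bits × 197 symbols = 591 bits.
Huffman merges:
combine th(15), ep(16) → 31
combine de(17), et(21) → 38
combine ka(22), io(23) → 45
combine al(27), 31 → 58
combine 38, 45 → 83
combine be(56), 58 → 114
combine 83, 114 → 197
Huffman total = 31 + 38 + 45 + 58 + 83 + 114 + 197 = 566 bits.
Saving = 591 − 566 = 25 bits.

25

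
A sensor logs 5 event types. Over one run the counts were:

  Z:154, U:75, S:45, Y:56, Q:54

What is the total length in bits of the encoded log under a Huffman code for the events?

844

Greedily combine the two least-frequent nodes:
S(45) + Q(54) → 99
Y(56) + U(75) → 131
99 + 131 → 230
Z(154) + 230 → 384
Each symbol's bit-cost is frequency × depth; summing gives 844 bits (equivalently 99 + 131 + 230 + 384).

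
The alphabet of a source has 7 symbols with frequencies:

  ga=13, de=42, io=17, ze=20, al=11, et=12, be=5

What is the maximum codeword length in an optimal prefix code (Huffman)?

Merge the two lowest-weight nodes at each step:
combine be(5), al(11) → 16
combine et(12), ga(13) → 25
combine 16, io(17) → 33
combine ze(20), 25 → 45
combine 33, de(42) → 75
combine 45, 75 → 120
Maximum depth reached is 4.

4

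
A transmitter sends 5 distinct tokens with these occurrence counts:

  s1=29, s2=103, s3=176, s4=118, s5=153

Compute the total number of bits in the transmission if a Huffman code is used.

Build the Huffman tree bottom-up:
merge s1(29) and s2(103): 132
merge s4(118) and 132: 250
merge s5(153) and s3(176): 329
merge 250 and 329: 579
Each symbol's bit-cost is frequency × depth; summing gives 1290 bits (equivalently 132 + 250 + 329 + 579).

1290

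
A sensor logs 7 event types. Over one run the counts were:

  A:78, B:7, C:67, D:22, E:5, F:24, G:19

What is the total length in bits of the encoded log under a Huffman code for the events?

Build the Huffman tree bottom-up:
merge E(5) and B(7): 12
merge 12 and G(19): 31
merge D(22) and F(24): 46
merge 31 and 46: 77
merge C(67) and 77: 144
merge A(78) and 144: 222
Total encoded bits = sum of merged weights = 12 + 31 + 46 + 77 + 144 + 222 = 532.

532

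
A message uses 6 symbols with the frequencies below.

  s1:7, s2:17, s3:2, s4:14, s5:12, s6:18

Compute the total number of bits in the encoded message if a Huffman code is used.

170

Merge the two smallest weights repeatedly:
s3(2) + s1(7) → 9
9 + s5(12) → 21
s4(14) + s2(17) → 31
s6(18) + 21 → 39
31 + 39 → 70
Total encoded bits = sum of merged weights = 9 + 21 + 31 + 39 + 70 = 170.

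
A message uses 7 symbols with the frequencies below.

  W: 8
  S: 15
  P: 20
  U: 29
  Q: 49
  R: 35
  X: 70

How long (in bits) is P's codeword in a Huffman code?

3

Repeatedly merge the two smallest:
merge W(8) and S(15): 23
merge P(20) and 23: 43
merge U(29) and R(35): 64
merge 43 and Q(49): 92
merge 64 and X(70): 134
merge 92 and 134: 226
P sits 3 levels below the root, so its codeword is 3 bits.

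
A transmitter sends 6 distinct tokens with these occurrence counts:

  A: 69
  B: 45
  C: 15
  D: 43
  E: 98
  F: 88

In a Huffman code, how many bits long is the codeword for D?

4

Huffman merges, smallest pair first:
combine C(15), D(43) → 58
combine B(45), 58 → 103
combine A(69), F(88) → 157
combine E(98), 103 → 201
combine 157, 201 → 358
D sits 4 levels below the root, so its codeword is 4 bits.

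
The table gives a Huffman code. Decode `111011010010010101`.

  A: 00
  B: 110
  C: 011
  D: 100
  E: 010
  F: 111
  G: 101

Read left to right; each codeword is recognised as soon as it completes (prefix code):
  111→F | 011→C | 010→E | 010→E | 010→E | 101→G
Decoded message: FCEEEG

FCEEEG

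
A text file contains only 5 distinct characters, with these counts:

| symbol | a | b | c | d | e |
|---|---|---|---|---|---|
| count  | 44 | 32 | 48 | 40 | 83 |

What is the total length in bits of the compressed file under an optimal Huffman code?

566

Greedily combine the two least-frequent nodes:
merge b(32) and d(40): 72
merge a(44) and c(48): 92
merge 72 and e(83): 155
merge 92 and 155: 247
The encoded length is the sum of every internal node's weight: 72 + 92 + 155 + 247 = 566 bits.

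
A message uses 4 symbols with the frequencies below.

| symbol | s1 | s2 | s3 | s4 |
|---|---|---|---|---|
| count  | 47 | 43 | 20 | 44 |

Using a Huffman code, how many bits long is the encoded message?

308

Build the Huffman tree bottom-up:
merge s3(20) and s2(43): 63
merge s4(44) and s1(47): 91
merge 63 and 91: 154
The encoded length is the sum of every internal node's weight: 63 + 91 + 154 = 308 bits.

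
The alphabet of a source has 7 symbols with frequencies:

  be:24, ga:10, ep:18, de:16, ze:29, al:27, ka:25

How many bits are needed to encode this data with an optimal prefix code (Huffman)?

417

Merge the two smallest weights repeatedly:
merge ga(10) and de(16): 26
merge ep(18) and be(24): 42
merge ka(25) and 26: 51
merge al(27) and ze(29): 56
merge 42 and 51: 93
merge 56 and 93: 149
Total encoded bits = sum of merged weights = 26 + 42 + 51 + 56 + 93 + 149 = 417.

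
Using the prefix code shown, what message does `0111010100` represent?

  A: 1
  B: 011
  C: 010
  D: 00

Read left to right; each codeword is recognised as soon as it completes (prefix code):
  011→B | 1→A | 010→C | 1→A | 00→D
Decoded message: BACAD

BACAD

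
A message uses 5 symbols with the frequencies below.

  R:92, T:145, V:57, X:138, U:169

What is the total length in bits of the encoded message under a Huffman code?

1351

Merge the two smallest weights repeatedly:
combine V(57), R(92) → 149
combine X(138), T(145) → 283
combine 149, U(169) → 318
combine 283, 318 → 601
The encoded length is the sum of every internal node's weight: 149 + 283 + 318 + 601 = 1351 bits.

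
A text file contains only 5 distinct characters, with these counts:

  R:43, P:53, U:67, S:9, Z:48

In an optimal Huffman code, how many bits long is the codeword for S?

3

Build the tree from the bottom:
merge S(9) and R(43): 52
merge Z(48) and 52: 100
merge P(53) and U(67): 120
merge 100 and 120: 220
S's leaf is at depth 3, giving a 3-bit codeword.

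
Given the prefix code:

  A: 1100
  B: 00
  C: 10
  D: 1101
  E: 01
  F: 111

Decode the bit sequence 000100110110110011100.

BEBDCAFB

Read left to right; each codeword is recognised as soon as it completes (prefix code):
  00→B | 01→E | 00→B | 1101→D | 10→C | 1100→A | 111→F | 00→B
Decoded message: BEBDCAFB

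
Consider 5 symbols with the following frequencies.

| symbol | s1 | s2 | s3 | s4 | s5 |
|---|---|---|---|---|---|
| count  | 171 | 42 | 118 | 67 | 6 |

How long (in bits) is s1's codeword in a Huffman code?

Huffman merges, smallest pair first:
combine s5(6), s2(42) → 48
combine 48, s4(67) → 115
combine 115, s3(118) → 233
combine s1(171), 233 → 404
s1 is merged only at the final step, so code length = 1.

1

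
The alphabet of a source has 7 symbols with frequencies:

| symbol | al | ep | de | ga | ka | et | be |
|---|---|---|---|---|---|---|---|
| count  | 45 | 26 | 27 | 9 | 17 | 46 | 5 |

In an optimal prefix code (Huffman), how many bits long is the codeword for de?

3

Huffman merges, smallest pair first:
be(5) + ga(9) → 14
14 + ka(17) → 31
ep(26) + de(27) → 53
31 + al(45) → 76
et(46) + 53 → 99
76 + 99 → 175
de sits 3 levels below the root, so its codeword is 3 bits.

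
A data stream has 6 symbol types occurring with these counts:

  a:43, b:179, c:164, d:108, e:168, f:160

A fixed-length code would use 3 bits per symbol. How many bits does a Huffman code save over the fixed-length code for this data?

360

Fixed-length: 3 bits × 822 symbols = 2466 bits.
Huffman merges:
a(43) + d(108) → 151
151 + f(160) → 311
c(164) + e(168) → 332
b(179) + 311 → 490
332 + 490 → 822
Huffman total = 151 + 311 + 332 + 490 + 822 = 2106 bits.
Saving = 2466 − 2106 = 360 bits.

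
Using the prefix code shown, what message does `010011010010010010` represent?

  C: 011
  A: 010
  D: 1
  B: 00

Read left to right; each codeword is recognised as soon as it completes (prefix code):
  010→A | 011→C | 010→A | 010→A | 010→A | 010→A
Decoded message: ACAAAA

ACAAAA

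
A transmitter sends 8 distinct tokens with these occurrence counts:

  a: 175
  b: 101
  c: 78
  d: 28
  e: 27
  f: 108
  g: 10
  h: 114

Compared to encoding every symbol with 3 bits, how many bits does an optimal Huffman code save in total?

Fixed-length: 3 bits × 641 symbols = 1923 bits.
Huffman merges:
combine g(10), e(27) → 37
combine d(28), 37 → 65
combine 65, c(78) → 143
combine b(101), f(108) → 209
combine h(114), 143 → 257
combine a(175), 209 → 384
combine 257, 384 → 641
Huffman total = 37 + 65 + 143 + 209 + 257 + 384 + 641 = 1736 bits.
Saving = 1923 − 1736 = 187 bits.

187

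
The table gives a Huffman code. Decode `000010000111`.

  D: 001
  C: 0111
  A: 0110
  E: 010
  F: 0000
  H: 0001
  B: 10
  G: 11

FBHG

Read left to right; each codeword is recognised as soon as it completes (prefix code):
  0000→F | 10→B | 0001→H | 11→G
Decoded message: FBHG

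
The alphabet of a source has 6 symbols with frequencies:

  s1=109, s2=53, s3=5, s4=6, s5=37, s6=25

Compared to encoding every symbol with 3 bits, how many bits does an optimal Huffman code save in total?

224

Fixed-length: 3 bits × 235 symbols = 705 bits.
Huffman merges:
merge s3(5) and s4(6): 11
merge 11 and s6(25): 36
merge 36 and s5(37): 73
merge s2(53) and 73: 126
merge s1(109) and 126: 235
Huffman total = 11 + 36 + 73 + 126 + 235 = 481 bits.
Saving = 705 − 481 = 224 bits.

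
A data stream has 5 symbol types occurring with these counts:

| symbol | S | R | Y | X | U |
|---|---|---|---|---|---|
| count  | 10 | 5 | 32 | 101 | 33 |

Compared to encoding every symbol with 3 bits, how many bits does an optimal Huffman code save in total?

220

Fixed-length: 3 bits × 181 symbols = 543 bits.
Huffman merges:
merge R(5) and S(10): 15
merge 15 and Y(32): 47
merge U(33) and 47: 80
merge 80 and X(101): 181
Huffman total = 15 + 47 + 80 + 181 = 323 bits.
Saving = 543 − 323 = 220 bits.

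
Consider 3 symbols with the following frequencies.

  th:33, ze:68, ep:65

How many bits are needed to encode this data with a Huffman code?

264

Merge the two smallest weights repeatedly:
combine th(33), ep(65) → 98
combine ze(68), 98 → 166
Each symbol's bit-cost is frequency × depth; summing gives 264 bits (equivalently 98 + 166).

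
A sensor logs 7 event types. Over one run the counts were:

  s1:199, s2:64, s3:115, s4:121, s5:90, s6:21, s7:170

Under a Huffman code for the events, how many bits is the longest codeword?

Merge the two lowest-weight nodes at each step:
combine s6(21), s2(64) → 85
combine 85, s5(90) → 175
combine s3(115), s4(121) → 236
combine s7(170), 175 → 345
combine s1(199), 236 → 435
combine 345, 435 → 780
The first pair merged (s6, s2) ends up deepest, at depth 4.

4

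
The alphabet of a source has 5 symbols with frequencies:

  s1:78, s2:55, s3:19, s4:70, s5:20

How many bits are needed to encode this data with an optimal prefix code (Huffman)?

Greedily combine the two least-frequent nodes:
combine s3(19), s5(20) → 39
combine 39, s2(55) → 94
combine s4(70), s1(78) → 148
combine 94, 148 → 242
Each symbol's bit-cost is frequency × depth; summing gives 523 bits (equivalently 39 + 94 + 148 + 242).

523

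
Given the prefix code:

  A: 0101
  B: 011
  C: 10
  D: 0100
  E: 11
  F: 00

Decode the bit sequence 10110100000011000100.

CEDFFEFD

Read left to right; each codeword is recognised as soon as it completes (prefix code):
  10→C | 11→E | 0100→D | 00→F | 00→F | 11→E | 00→F | 0100→D
Decoded message: CEDFFEFD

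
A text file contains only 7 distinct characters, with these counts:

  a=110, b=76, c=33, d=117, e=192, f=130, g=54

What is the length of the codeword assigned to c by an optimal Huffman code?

Repeatedly merge the two smallest:
c(33) + g(54) → 87
b(76) + 87 → 163
a(110) + d(117) → 227
f(130) + 163 → 293
e(192) + 227 → 419
293 + 419 → 712
c sits 4 levels below the root, so its codeword is 4 bits.

4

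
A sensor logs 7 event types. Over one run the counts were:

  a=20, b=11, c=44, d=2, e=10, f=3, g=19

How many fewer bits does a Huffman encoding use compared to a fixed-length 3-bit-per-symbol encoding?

68

Fixed-length: 3 bits × 109 symbols = 327 bits.
Huffman merges:
merge d(2) and f(3): 5
merge 5 and e(10): 15
merge b(11) and 15: 26
merge g(19) and a(20): 39
merge 26 and 39: 65
merge c(44) and 65: 109
Huffman total = 5 + 15 + 26 + 39 + 65 + 109 = 259 bits.
Saving = 327 − 259 = 68 bits.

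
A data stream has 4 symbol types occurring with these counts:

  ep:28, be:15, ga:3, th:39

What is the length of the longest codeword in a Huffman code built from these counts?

Merge the two lowest-weight nodes at each step:
ga(3) + be(15) → 18
18 + ep(28) → 46
th(39) + 46 → 85
The first pair merged (ga, be) ends up deepest, at depth 3.

3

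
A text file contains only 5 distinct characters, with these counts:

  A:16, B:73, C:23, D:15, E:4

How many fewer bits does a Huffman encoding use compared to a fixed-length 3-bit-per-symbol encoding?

Fixed-length: 3 bits × 131 symbols = 393 bits.
Huffman merges:
merge E(4) and D(15): 19
merge A(16) and 19: 35
merge C(23) and 35: 58
merge 58 and B(73): 131
Huffman total = 19 + 35 + 58 + 131 = 243 bits.
Saving = 393 − 243 = 150 bits.

150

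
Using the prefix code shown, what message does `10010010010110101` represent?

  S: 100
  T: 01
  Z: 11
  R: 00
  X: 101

Read left to right; each codeword is recognised as soon as it completes (prefix code):
  100→S | 100→S | 100→S | 101→X | 101→X | 01→T
Decoded message: SSSXXT

SSSXXT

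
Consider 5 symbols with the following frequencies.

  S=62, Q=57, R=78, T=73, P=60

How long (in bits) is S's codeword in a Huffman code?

2

Huffman merges, smallest pair first:
combine Q(57), P(60) → 117
combine S(62), T(73) → 135
combine R(78), 117 → 195
combine 135, 195 → 330
S sits 2 levels below the root, so its codeword is 2 bits.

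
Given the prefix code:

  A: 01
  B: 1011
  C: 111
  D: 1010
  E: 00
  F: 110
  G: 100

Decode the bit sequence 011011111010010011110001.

Read left to right; each codeword is recognised as soon as it completes (prefix code):
  01→A | 1011→B | 111→C | 01→A | 00→E | 100→G | 111→C | 100→G | 01→A
Decoded message: ABCAEGCGA

ABCAEGCGA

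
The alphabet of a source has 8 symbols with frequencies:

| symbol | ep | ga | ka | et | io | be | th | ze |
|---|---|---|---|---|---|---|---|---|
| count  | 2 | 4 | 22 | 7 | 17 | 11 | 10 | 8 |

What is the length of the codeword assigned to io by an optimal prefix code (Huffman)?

2

Repeatedly merge the two smallest:
ep(2) + ga(4) → 6
6 + et(7) → 13
ze(8) + th(10) → 18
be(11) + 13 → 24
io(17) + 18 → 35
ka(22) + 24 → 46
35 + 46 → 81
io's leaf is at depth 2, giving a 2-bit codeword.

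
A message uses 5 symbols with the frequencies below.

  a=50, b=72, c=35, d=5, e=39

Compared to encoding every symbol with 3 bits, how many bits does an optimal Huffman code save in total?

161

Fixed-length: 3 bits × 201 symbols = 603 bits.
Huffman merges:
d(5) + c(35) → 40
e(39) + 40 → 79
a(50) + b(72) → 122
79 + 122 → 201
Huffman total = 40 + 79 + 122 + 201 = 442 bits.
Saving = 603 − 442 = 161 bits.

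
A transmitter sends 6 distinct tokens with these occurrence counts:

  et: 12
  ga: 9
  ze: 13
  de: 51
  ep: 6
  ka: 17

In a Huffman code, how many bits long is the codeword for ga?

4

Repeatedly merge the two smallest:
merge ep(6) and ga(9): 15
merge et(12) and ze(13): 25
merge 15 and ka(17): 32
merge 25 and 32: 57
merge de(51) and 57: 108
ga sits 4 levels below the root, so its codeword is 4 bits.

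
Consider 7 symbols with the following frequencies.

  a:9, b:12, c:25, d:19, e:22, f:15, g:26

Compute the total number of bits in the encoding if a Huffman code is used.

Build the Huffman tree bottom-up:
merge a(9) and b(12): 21
merge f(15) and d(19): 34
merge 21 and e(22): 43
merge c(25) and g(26): 51
merge 34 and 43: 77
merge 51 and 77: 128
Total encoded bits = sum of merged weights = 21 + 34 + 43 + 51 + 77 + 128 = 354.

354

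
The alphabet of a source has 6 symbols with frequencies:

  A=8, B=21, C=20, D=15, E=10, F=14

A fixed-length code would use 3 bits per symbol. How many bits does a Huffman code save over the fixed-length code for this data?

41

Fixed-length: 3 bits × 88 symbols = 264 bits.
Huffman merges:
combine A(8), E(10) → 18
combine F(14), D(15) → 29
combine 18, C(20) → 38
combine B(21), 29 → 50
combine 38, 50 → 88
Huffman total = 18 + 29 + 38 + 50 + 88 = 223 bits.
Saving = 264 − 223 = 41 bits.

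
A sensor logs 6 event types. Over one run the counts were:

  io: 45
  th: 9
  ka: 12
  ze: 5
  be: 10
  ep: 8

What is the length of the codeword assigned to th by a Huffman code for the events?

3

Repeatedly merge the two smallest:
merge ze(5) and ep(8): 13
merge th(9) and be(10): 19
merge ka(12) and 13: 25
merge 19 and 25: 44
merge 44 and io(45): 89
th sits 3 levels below the root, so its codeword is 3 bits.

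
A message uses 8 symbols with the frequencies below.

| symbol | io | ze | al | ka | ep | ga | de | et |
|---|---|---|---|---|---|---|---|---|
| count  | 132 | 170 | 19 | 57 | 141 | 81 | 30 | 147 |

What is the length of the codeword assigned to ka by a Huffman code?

4

Repeatedly merge the two smallest:
merge al(19) and de(30): 49
merge 49 and ka(57): 106
merge ga(81) and 106: 187
merge io(132) and ep(141): 273
merge et(147) and ze(170): 317
merge 187 and 273: 460
merge 317 and 460: 777
The subtree containing ka is merged 4 times, so code length = 4.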